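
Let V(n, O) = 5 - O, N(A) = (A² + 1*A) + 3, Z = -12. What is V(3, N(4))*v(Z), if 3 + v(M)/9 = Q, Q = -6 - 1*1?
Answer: 1620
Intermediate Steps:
N(A) = 3 + A + A² (N(A) = (A² + A) + 3 = (A + A²) + 3 = 3 + A + A²)
Q = -7 (Q = -6 - 1 = -7)
v(M) = -90 (v(M) = -27 + 9*(-7) = -27 - 63 = -90)
V(3, N(4))*v(Z) = (5 - (3 + 4 + 4²))*(-90) = (5 - (3 + 4 + 16))*(-90) = (5 - 1*23)*(-90) = (5 - 23)*(-90) = -18*(-90) = 1620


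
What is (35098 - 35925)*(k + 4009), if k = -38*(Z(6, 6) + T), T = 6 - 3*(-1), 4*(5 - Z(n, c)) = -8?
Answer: -2812627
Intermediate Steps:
Z(n, c) = 7 (Z(n, c) = 5 - ¼*(-8) = 5 + 2 = 7)
T = 9 (T = 6 + 3 = 9)
k = -608 (k = -38*(7 + 9) = -38*16 = -608)
(35098 - 35925)*(k + 4009) = (35098 - 35925)*(-608 + 4009) = -827*3401 = -2812627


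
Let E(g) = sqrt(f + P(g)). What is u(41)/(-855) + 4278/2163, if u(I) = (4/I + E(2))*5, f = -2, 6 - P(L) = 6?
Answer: 9994802/5054931 - I*sqrt(2)/171 ≈ 1.9772 - 0.0082702*I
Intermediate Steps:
P(L) = 0 (P(L) = 6 - 1*6 = 6 - 6 = 0)
E(g) = I*sqrt(2) (E(g) = sqrt(-2 + 0) = sqrt(-2) = I*sqrt(2))
u(I) = 20/I + 5*I*sqrt(2) (u(I) = (4/I + I*sqrt(2))*5 = 20/I + 5*I*sqrt(2))
u(41)/(-855) + 4278/2163 = (20/41 + 5*I*sqrt(2))/(-855) + 4278/2163 = (20*(1/41) + 5*I*sqrt(2))*(-1/855) + 4278*(1/2163) = (20/41 + 5*I*sqrt(2))*(-1/855) + 1426/721 = (-4/7011 - I*sqrt(2)/171) + 1426/721 = 9994802/5054931 - I*sqrt(2)/171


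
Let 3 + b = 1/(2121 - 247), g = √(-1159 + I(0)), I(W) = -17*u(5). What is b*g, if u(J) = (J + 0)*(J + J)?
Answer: -39347*I*√41/1874 ≈ -134.44*I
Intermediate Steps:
u(J) = 2*J² (u(J) = J*(2*J) = 2*J²)
I(W) = -850 (I(W) = -34*5² = -34*25 = -17*50 = -850)
g = 7*I*√41 (g = √(-1159 - 850) = √(-2009) = 7*I*√41 ≈ 44.822*I)
b = -5621/1874 (b = -3 + 1/(2121 - 247) = -3 + 1/1874 = -5621/1874 ≈ -2.9995)
b*g = -39347*I*√41/1874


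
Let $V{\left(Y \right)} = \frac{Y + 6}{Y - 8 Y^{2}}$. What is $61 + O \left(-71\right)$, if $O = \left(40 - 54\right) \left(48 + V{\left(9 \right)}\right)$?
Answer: $\frac{143249}{3} \approx 47750.0$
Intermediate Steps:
$V{\left(Y \right)} = \frac{6 + Y}{Y - 8 Y^{2}}$
$O = - \frac{143066}{213}$ ($O = \left(40 - 54\right) \left(48 + \frac{-6 - 9}{9 \left(-1 + 8 \cdot 9\right)}\right) = - 14 \left(48 + \frac{-6 - 9}{9 \left(-1 + 72\right)}\right) = - 14 \left(48 + \frac{1}{9} \cdot \frac{1}{71} \left(-15\right)\right) = - 14 \left(48 - \frac{5}{213}\right) = \left(-14\right) \frac{10219}{213} = - \frac{143066}{213} \approx -671.67$)
$61 + O \left(-71\right) = 61 - - \frac{143066}{3} = 61 + \frac{143066}{3} = \frac{143249}{3}$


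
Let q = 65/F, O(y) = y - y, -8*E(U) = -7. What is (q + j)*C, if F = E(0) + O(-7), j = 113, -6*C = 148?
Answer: -32338/7 ≈ -4619.7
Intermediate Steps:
E(U) = 7/8 (E(U) = -⅛*(-7) = 7/8)
C = -74/3 (C = -⅙*148 = -74/3 ≈ -24.667)
O(y) = 0
F = 7/8 (F = 7/8 + 0 = 7/8 ≈ 0.87500)
q = 520/7 (q = 65/(7/8) = 65*(8/7) = 520/7 ≈ 74.286)
(q + j)*C = (520/7 + 113)*(-74/3) = (1311/7)*(-74/3) = -32338/7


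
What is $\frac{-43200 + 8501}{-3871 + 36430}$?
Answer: $- \frac{34699}{32559} \approx -1.0657$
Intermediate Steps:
$\frac{-43200 + 8501}{-3871 + 36430} = - \frac{34699}{32559}$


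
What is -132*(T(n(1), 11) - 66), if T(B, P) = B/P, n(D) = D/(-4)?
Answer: 8715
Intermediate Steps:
n(D) = -D/4 (n(D) = D*(-¼) = -D/4)
-132*(T(n(1), 11) - 66) = -132*(-¼*1/11 - 66) = -132*(-1/44 - 66) = -132*(-2905/44) = 8715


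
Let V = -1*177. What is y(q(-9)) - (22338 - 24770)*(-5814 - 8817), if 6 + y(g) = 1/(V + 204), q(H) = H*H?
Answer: -960730145/27 ≈ -3.5583e+7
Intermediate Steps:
V = -177
q(H) = H**2
y(g) = -161/27 (y(g) = -6 + 1/(-177 + 204) = -6 + 1/27 = -161/27)
y(q(-9)) - (22338 - 24770)*(-5814 - 8817) = -161/27 - (22338 - 24770)*(-5814 - 8817) = -161/27 - (-2432)*(-14631) = -161/27 - 1*35582592 = -161/27 - 35582592 = -960730145/27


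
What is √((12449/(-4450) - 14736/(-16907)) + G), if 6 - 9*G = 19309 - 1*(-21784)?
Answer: I*√9306807441650697902/45141690 ≈ 67.581*I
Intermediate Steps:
G = -41087/9 (G = ⅔ - (19309 - 1*(-21784))/9 = ⅔ - (19309 + 21784)/9 = ⅔ - ⅑*41093 = ⅔ - 41093/9 = -41087/9 ≈ -4565.2)
√((12449/(-4450) - 14736/(-16907)) + G) = √((12449/(-4450) - 14736/(-16907)) - 41087/9) = √((12449*(-1/4450) - 14736*(-1/16907)) - 41087/9) = √((-12449/4450 + 14736/16907) - 41087/9) = √(-144900043/75236150 - 41087/9) = √(-3092531795437/677125350) = I*√9306807441650697902/45141690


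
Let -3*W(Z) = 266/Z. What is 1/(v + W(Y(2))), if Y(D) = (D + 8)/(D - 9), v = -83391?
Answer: -15/1249934 ≈ -1.2001e-5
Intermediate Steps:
Y(D) = (8 + D)/(-9 + D)
W(Z) = -266/(3*Z)
1/(v + W(Y(2))) = 1/(-83391 - 266*(-9 + 2)/(8 + 2)/3) = 1/(-83391 - 266/(3*(10/(-7)))) = 1/(-83391 - 266/(3*((-⅐*10)))) = 1/(-83391 - 266/(3*(-10/7))) = 1/(-83391 - 266/3*(-7/10)) = 1/(-83391 + 931/15) = 1/(-1249934/15) = -15/1249934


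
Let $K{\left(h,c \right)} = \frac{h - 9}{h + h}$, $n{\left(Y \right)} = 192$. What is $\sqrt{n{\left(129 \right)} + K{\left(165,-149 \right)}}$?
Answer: $\frac{\sqrt{582230}}{55} \approx 13.873$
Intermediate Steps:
$K{\left(h,c \right)} = \frac{-9 + h}{2 h}$
$\sqrt{n{\left(129 \right)} + K{\left(165,-149 \right)}} = \sqrt{192 + \frac{-9 + 165}{2 \cdot 165}} = \sqrt{192 + \frac{1}{2} \cdot \frac{1}{165} \cdot 156} = \sqrt{192 + \frac{26}{55}} = \sqrt{\frac{10586}{55}} = \frac{\sqrt{582230}}{55}$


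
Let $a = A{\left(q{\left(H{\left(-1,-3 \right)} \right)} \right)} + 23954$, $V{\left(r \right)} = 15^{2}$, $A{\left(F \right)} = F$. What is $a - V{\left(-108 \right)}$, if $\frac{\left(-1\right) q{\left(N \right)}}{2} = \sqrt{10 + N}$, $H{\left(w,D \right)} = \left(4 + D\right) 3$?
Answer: $23729 - 2 \sqrt{13} \approx 23722.0$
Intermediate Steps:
$H{\left(w,D \right)} = 12 + 3 D$
$q{\left(N \right)} = - 2 \sqrt{10 + N}$
$V{\left(r \right)} = 225$
$a = 23954 - 2 \sqrt{13}$ ($a = - 2 \sqrt{10 + \left(12 + 3 \left(-3\right)\right)} + 23954 = - 2 \sqrt{10 + \left(12 - 9\right)} + 23954 = - 2 \sqrt{10 + 3} + 23954 = - 2 \sqrt{13} + 23954 = 23954 - 2 \sqrt{13} \approx 23947.0$)
$a - V{\left(-108 \right)} = \left(23954 - 2 \sqrt{13}\right) - 225 = 23729 - 2 \sqrt{13}$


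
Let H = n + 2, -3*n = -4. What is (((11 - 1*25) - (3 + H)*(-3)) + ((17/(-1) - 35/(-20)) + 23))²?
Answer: 2601/16 ≈ 162.56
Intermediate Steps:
n = 4/3 (n = -⅓*(-4) = 4/3 ≈ 1.3333)
H = 10/3 (H = 4/3 + 2 = 10/3 ≈ 3.3333)
(((11 - 1*25) - (3 + H)*(-3)) + ((17/(-1) - 35/(-20)) + 23))² = (((11 - 1*25) - (3 + 10/3)*(-3)) + ((17/(-1) - 35/(-20)) + 23))² = (((11 - 25) - 19*(-3)/3) + ((17*(-1) - 35*(-1/20)) + 23))² = ((-14 - 1*(-19)) + ((-17 + 7/4) + 23))² = ((-14 + 19) + (-61/4 + 23))² = (5 + 31/4)² = (51/4)² = 2601/16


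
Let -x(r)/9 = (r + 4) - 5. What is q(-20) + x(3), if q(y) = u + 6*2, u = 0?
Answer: -6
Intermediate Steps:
q(y) = 12 (q(y) = 0 + 6*2 = 0 + 12 = 12)
x(r) = 9 - 9*r (x(r) = -9*((r + 4) - 5) = -9*((4 + r) - 5) = -9*(-1 + r) = 9 - 9*r)
q(-20) + x(3) = 12 + (9 - 9*3) = 12 + (9 - 27) = 12 - 18 = -6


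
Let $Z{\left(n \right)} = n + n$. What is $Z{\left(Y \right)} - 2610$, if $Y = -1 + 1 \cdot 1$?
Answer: $-2610$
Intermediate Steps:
$Y = 0$ ($Y = -1 + 1 = 0$)
$Z{\left(n \right)} = 2 n$
$Z{\left(Y \right)} - 2610 = 2 \cdot 0 - 2610 = 0 - 2610 = -2610$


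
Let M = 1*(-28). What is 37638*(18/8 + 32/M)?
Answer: 583389/14 ≈ 41671.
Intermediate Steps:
M = -28
37638*(18/8 + 32/M) = 37638*(18/8 + 32/(-28)) = 37638*(18*(1/8) + 32*(-1/28)) = 37638*(9/4 - 8/7) = 37638*(31/28) = 583389/14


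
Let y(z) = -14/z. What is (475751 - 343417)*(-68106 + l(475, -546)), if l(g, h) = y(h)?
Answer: -351496704422/39 ≈ -9.0127e+9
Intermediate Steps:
l(g, h) = -14/h
(475751 - 343417)*(-68106 + l(475, -546)) = (475751 - 343417)*(-68106 - 14/(-546)) = 132334*(-68106 - 14*(-1/546)) = 132334*(-68106 + 1/39) = 132334*(-2656133/39) = -351496704422/39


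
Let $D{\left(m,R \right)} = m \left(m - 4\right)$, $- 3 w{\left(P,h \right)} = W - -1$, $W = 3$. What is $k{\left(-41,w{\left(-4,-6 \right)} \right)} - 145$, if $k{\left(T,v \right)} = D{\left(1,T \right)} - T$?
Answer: $-107$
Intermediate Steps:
$w{\left(P,h \right)} = - \frac{4}{3}$ ($w{\left(P,h \right)} = - \frac{3 - -1}{3} = - \frac{3 + 1}{3} = \left(- \frac{1}{3}\right) 4 = - \frac{4}{3}$)
$D{\left(m,R \right)} = m \left(-4 + m\right)$
$k{\left(T,v \right)} = -3 - T$ ($k{\left(T,v \right)} = 1 \left(-4 + 1\right) - T = 1 \left(-3\right) - T = -3 - T$)
$k{\left(-41,w{\left(-4,-6 \right)} \right)} - 145 = \left(-3 - -41\right) - 145 = \left(-3 + 41\right) - 145 = 38 - 145 = -107$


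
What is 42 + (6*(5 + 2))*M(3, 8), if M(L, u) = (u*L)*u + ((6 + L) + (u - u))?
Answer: 8484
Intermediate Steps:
M(L, u) = 6 + L + L*u² (M(L, u) = (L*u)*u + ((6 + L) + 0) = L*u² + (6 + L) = 6 + L + L*u²)
42 + (6*(5 + 2))*M(3, 8) = 42 + (6*(5 + 2))*(6 + 3 + 3*8²) = 42 + (6*7)*(6 + 3 + 3*64) = 42 + 42*(6 + 3 + 192) = 42 + 42*201 = 42 + 8442 = 8484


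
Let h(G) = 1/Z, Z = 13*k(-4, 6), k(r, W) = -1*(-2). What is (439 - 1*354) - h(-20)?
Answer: 2209/26 ≈ 84.962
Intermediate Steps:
k(r, W) = 2
Z = 26 (Z = 13*2 = 26)
h(G) = 1/26
(439 - 1*354) - h(-20) = (439 - 1*354) - 1*1/26 = (439 - 354) - 1/26 = 85 - 1/26 = 2209/26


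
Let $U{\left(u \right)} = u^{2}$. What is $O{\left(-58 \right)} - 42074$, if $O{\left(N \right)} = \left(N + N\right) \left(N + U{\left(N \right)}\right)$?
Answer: $-425570$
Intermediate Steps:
$O{\left(N \right)} = 2 N \left(N + N^{2}\right)$ ($O{\left(N \right)} = \left(N + N\right) \left(N + N^{2}\right) = 2 N \left(N + N^{2}\right)$)
$O{\left(-58 \right)} - 42074 = 2 \left(-58\right)^{2} \left(1 - 58\right) - 42074 = 2 \cdot 3364 \left(-57\right) - 42074 = -383496 - 42074 = -425570$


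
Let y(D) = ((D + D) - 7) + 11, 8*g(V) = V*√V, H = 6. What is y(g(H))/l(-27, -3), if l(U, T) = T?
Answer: -4/3 - √6/2 ≈ -2.5581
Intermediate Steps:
g(V) = V^(3/2)/8 (g(V) = (V*√V)/8 = V^(3/2)/8)
y(D) = 4 + 2*D (y(D) = (2*D - 7) + 11 = (-7 + 2*D) + 11 = 4 + 2*D)
y(g(H))/l(-27, -3) = (4 + 2*(6^(3/2)/8))/(-3) = (4 + 2*((6*√6)/8))*(-⅓) = (4 + 2*(3*√6/4))*(-⅓) = (4 + 3*√6/2)*(-⅓) = -4/3 - √6/2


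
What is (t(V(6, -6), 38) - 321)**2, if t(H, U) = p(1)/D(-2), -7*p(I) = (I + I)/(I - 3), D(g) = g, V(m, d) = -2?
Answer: 20205025/196 ≈ 1.0309e+5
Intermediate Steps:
p(I) = -2*I/(7*(-3 + I)) (p(I) = -(I + I)/(7*(I - 3)) = -2*I/(7*(-3 + I)))
t(H, U) = -1/14 (t(H, U) = -2*1/(-21 + 7*1)/(-2) = -2*1/(-21 + 7)*(-1/2) = -2*1/(-14)*(-1/2) = -2*1*(-1/14)*(-1/2) = (1/7)*(-1/2) = -1/14)
(t(V(6, -6), 38) - 321)**2 = (-1/14 - 321)**2 = (-4495/14)**2 = 20205025/196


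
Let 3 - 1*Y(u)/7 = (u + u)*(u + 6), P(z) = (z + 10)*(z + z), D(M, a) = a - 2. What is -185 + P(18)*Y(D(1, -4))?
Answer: 20983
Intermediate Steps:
D(M, a) = -2 + a
P(z) = 2*z*(10 + z) (P(z) = (10 + z)*(2*z) = 2*z*(10 + z))
Y(u) = 21 - 14*u*(6 + u) (Y(u) = 21 - 7*(u + u)*(u + 6) = 21 - 7*2*u*(6 + u) = 21 - 14*u*(6 + u))
-185 + P(18)*Y(D(1, -4)) = -185 + (2*18*(10 + 18))*(21 - 84*(-2 - 4) - 14*(-2 - 4)²) = -185 + (2*18*28)*(21 - 84*(-6) - 14*(-6)²) = -185 + 1008*(21 + 504 - 14*36) = -185 + 1008*(21 + 504 - 504) = -185 + 1008*21 = -185 + 21168 = 20983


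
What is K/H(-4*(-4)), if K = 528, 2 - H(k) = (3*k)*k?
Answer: -264/383 ≈ -0.68929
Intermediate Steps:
H(k) = 2 - 3*k**2 (H(k) = 2 - 3*k*k = 2 - 3*k**2)
K/H(-4*(-4)) = 528/(2 - 3*(-4*(-4))**2) = 528/(2 - 3*16**2) = 528/(2 - 3*256) = 528/(2 - 768) = 528/(-766) = 528*(-1/766) = -264/383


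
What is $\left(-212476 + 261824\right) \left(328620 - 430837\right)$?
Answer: $-5044204516$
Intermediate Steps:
$\left(-212476 + 261824\right) \left(328620 - 430837\right) = 49348 \left(-102217\right) = -5044204516$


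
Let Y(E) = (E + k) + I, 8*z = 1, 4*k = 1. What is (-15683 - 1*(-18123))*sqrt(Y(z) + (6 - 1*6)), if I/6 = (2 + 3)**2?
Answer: 610*sqrt(2406) ≈ 29921.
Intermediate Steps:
k = 1/4 (k = (1/4)*1 = 1/4 ≈ 0.25000)
z = 1/8 (z = (1/8)*1 = 1/8 ≈ 0.12500)
I = 150 (I = 6*(2 + 3)**2 = 6*5**2 = 6*25 = 150)
Y(E) = 601/4 + E (Y(E) = (E + 1/4) + 150 = (1/4 + E) + 150 = 601/4 + E)
(-15683 - 1*(-18123))*sqrt(Y(z) + (6 - 1*6)) = (-15683 - 1*(-18123))*sqrt((601/4 + 1/8) + (6 - 1*6)) = (-15683 + 18123)*sqrt(1203/8 + (6 - 6)) = 2440*sqrt(1203/8 + 0) = 2440*sqrt(1203/8) = 2440*(sqrt(2406)/4) = 610*sqrt(2406)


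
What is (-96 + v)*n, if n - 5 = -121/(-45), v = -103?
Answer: -68854/45 ≈ -1530.1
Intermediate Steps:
n = 346/45 (n = 5 - 121/(-45) = 5 - 121*(-1/45) = 5 + 121/45 = 346/45 ≈ 7.6889)
(-96 + v)*n = (-96 - 103)*(346/45) = -199*346/45 = -68854/45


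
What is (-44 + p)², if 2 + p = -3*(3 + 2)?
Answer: 3721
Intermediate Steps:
p = -17 (p = -2 - 3*(3 + 2) = -2 - 3*5 = -2 - 15 = -17)
(-44 + p)² = (-44 - 17)² = (-61)² = 3721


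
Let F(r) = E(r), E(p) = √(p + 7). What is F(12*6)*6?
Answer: 6*√79 ≈ 53.329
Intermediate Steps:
E(p) = √(7 + p)
F(r) = √(7 + r)
F(12*6)*6 = √(7 + 12*6)*6 = √(7 + 72)*6 = √79*6 = 6*√79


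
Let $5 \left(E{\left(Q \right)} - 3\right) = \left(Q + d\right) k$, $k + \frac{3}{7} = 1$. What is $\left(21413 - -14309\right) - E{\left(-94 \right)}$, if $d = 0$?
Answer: $\frac{1250541}{35} \approx 35730.0$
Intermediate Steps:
$k = \frac{4}{7}$ ($k = - \frac{3}{7} + 1 = \frac{4}{7} \approx 0.57143$)
$E{\left(Q \right)} = 3 + \frac{4 Q}{35}$ ($E{\left(Q \right)} = 3 + \frac{\left(Q + 0\right) \frac{4}{7}}{5} = 3 + \frac{Q \frac{4}{7}}{5} = 3 + \frac{\frac{4}{7} Q}{5} = 3 + \frac{4 Q}{35}$)
$\left(21413 - -14309\right) - E{\left(-94 \right)} = \left(21413 - -14309\right) - \left(3 + \frac{4}{35} \left(-94\right)\right) = \left(21413 + 14309\right) - \left(3 - \frac{376}{35}\right) = 35722 - - \frac{271}{35} = 35722 + \frac{271}{35} = \frac{1250541}{35}$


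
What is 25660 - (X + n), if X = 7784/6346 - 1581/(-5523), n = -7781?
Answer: 195336530070/5841493 ≈ 33440.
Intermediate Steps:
X = 8837343/5841493 (X = 7784*(1/6346) - 1581*(-1/5523) = 3892/3173 + 527/1841 = 8837343/5841493 ≈ 1.5129)
25660 - (X + n) = 25660 - (8837343/5841493 - 7781) = 25660 - 1*(-45443819690/5841493) = 25660 + 45443819690/5841493 = 195336530070/5841493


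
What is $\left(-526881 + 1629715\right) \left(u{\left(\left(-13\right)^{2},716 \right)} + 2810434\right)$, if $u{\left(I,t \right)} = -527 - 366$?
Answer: $3098457339194$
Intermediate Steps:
$u{\left(I,t \right)} = -893$
$\left(-526881 + 1629715\right) \left(u{\left(\left(-13\right)^{2},716 \right)} + 2810434\right) = \left(-526881 + 1629715\right) \left(-893 + 2810434\right) = 1102834 \cdot 2809541 = 3098457339194$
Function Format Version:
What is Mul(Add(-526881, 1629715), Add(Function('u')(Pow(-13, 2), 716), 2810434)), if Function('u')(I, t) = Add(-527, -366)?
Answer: 3098457339194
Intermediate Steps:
Function('u')(I, t) = -893
Mul(Add(-526881, 1629715), Add(Function('u')(Pow(-13, 2), 716), 2810434)) = Mul(Add(-526881, 1629715), Add(-893, 2810434)) = Mul(1102834, 2809541) = 3098457339194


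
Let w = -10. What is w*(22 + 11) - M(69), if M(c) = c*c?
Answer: -5091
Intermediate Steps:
M(c) = c²
w*(22 + 11) - M(69) = -10*(22 + 11) - 1*69² = -10*33 - 1*4761 = -330 - 4761 = -5091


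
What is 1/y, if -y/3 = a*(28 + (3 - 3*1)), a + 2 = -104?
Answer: 1/8904 ≈ 0.00011231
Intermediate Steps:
a = -106 (a = -2 - 104 = -106)
y = 8904 (y = -(-318)*(28 + (3 - 3*1)) = -(-318)*(28 + (3 - 3)) = -(-318)*(28 + 0) = -(-318)*28 = -3*(-2968) = 8904)
1/y = 1/8904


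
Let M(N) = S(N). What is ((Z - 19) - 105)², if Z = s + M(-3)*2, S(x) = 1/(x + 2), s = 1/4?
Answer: 253009/16 ≈ 15813.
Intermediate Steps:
s = ¼ ≈ 0.25000
S(x) = 1/(2 + x)
M(N) = 1/(2 + N)
Z = -7/4 (Z = ¼ + 2/(2 - 3) = ¼ + 2/(-1) = ¼ - 1*2 = ¼ - 2 = -7/4 ≈ -1.7500)
((Z - 19) - 105)² = ((-7/4 - 19) - 105)² = (-83/4 - 105)² = (-503/4)² = 253009/16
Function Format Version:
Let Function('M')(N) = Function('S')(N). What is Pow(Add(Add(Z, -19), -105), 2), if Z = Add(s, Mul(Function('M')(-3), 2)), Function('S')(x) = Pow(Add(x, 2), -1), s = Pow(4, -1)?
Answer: Rational(253009, 16) ≈ 15813.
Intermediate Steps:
s = Rational(1, 4) ≈ 0.25000
Function('S')(x) = Pow(Add(2, x), -1)
Function('M')(N) = Pow(Add(2, N), -1)
Z = Rational(-7, 4) (Z = Add(Rational(1, 4), Mul(Pow(Add(2, -3), -1), 2)) = Add(Rational(1, 4), Mul(Pow(-1, -1), 2)) = Add(Rational(1, 4), Mul(-1, 2)) = Add(Rational(1, 4), -2) = Rational(-7, 4) ≈ -1.7500)
Pow(Add(Add(Z, -19), -105), 2) = Pow(Add(Add(Rational(-7, 4), -19), -105), 2) = Pow(Add(Rational(-83, 4), -105), 2) = Pow(Rational(-503, 4), 2) = Rational(253009, 16)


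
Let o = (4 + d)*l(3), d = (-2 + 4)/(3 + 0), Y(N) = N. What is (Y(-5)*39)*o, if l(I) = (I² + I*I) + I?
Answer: -19110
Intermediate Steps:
l(I) = I + 2*I² (l(I) = (I² + I²) + I = 2*I² + I = I + 2*I²)
d = ⅔ (d = 2/3 = 2*(⅓) = ⅔ ≈ 0.66667)
o = 98 (o = (4 + ⅔)*(3*(1 + 2*3)) = 14*(3*(1 + 6))/3 = 14*(3*7)/3 = (14/3)*21 = 98)
(Y(-5)*39)*o = -5*39*98 = -195*98 = -19110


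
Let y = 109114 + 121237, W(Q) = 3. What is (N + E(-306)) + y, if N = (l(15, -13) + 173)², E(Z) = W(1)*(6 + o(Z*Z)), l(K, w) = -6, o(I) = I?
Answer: 539166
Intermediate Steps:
E(Z) = 18 + 3*Z² (E(Z) = 3*(6 + Z*Z) = 3*(6 + Z²) = 18 + 3*Z²)
y = 230351
N = 27889 (N = (-6 + 173)² = 167² = 27889)
(N + E(-306)) + y = (27889 + (18 + 3*(-306)²)) + 230351 = (27889 + (18 + 3*93636)) + 230351 = (27889 + (18 + 280908)) + 230351 = (27889 + 280926) + 230351 = 308815 + 230351 = 539166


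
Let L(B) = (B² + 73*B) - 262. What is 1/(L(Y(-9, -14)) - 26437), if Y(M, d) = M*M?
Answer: -1/14225 ≈ -7.0299e-5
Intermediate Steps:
Y(M, d) = M²
L(B) = -262 + B² + 73*B
1/(L(Y(-9, -14)) - 26437) = 1/((-262 + ((-9)²)² + 73*(-9)²) - 26437) = 1/((-262 + 81² + 73*81) - 26437) = 1/((-262 + 6561 + 5913) - 26437) = 1/(12212 - 26437) = 1/(-14225) = -1/14225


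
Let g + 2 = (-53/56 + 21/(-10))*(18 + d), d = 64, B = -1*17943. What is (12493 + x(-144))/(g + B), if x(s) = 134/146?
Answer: -127687840/185950929 ≈ -0.68668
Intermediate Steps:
B = -17943
x(s) = 67/73 (x(s) = 134*(1/146) = 67/73)
g = -35253/140 (g = -2 + (-53/56 + 21/(-10))*(18 + 64) = -2 + (-53*1/56 + 21*(-1/10))*82 = -2 + (-53/56 - 21/10)*82 = -2 - 853/280*82 = -2 - 34973/140 = -35253/140 ≈ -251.81)
(12493 + x(-144))/(g + B) = (12493 + 67/73)/(-35253/140 - 17943) = 912056/(73*(-2547273/140)) = (912056/73)*(-140/2547273) = -127687840/185950929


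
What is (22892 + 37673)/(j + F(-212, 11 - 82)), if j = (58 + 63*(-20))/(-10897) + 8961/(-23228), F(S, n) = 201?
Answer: 3065988245308/10161298151 ≈ 301.73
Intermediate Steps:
j = -69727961/253115516 (j = (58 - 1260)*(-1/10897) + 8961*(-1/23228) = -1202*(-1/10897) - 8961/23228 = 1202/10897 - 8961/23228 = -69727961/253115516 ≈ -0.27548)
(22892 + 37673)/(j + F(-212, 11 - 82)) = (22892 + 37673)/(-69727961/253115516 + 201) = 60565/(50806490755/253115516) = 60565*(253115516/50806490755) = 3065988245308/10161298151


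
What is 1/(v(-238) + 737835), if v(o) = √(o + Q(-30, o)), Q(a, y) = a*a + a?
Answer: 737835/544400486593 - 2*√158/544400486593 ≈ 1.3553e-6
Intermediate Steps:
Q(a, y) = a + a² (Q(a, y) = a² + a = a + a²)
v(o) = √(870 + o) (v(o) = √(o - 30*(1 - 30)) = √(o - 30*(-29)) = √(o + 870) = √(870 + o))
1/(v(-238) + 737835) = 1/(√(870 - 238) + 737835) = 1/(√632 + 737835) = 1/(2*√158 + 737835) = 1/(737835 + 2*√158)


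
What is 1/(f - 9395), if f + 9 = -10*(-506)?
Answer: -1/4344 ≈ -0.00023020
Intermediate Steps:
f = 5051 (f = -9 - 10*(-506) = -9 + 5060 = 5051)
1/(f - 9395) = 1/(5051 - 9395) = 1/(-4344) = -1/4344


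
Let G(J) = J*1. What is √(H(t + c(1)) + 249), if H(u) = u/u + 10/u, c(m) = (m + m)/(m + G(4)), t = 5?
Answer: 20*√51/9 ≈ 15.870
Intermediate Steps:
G(J) = J
c(m) = 2*m/(4 + m) (c(m) = (m + m)/(m + 4) = (2*m)/(4 + m) = 2*m/(4 + m))
H(u) = 1 + 10/u
√(H(t + c(1)) + 249) = √((10 + (5 + 2*1/(4 + 1)))/(5 + 2*1/(4 + 1)) + 249) = √((10 + (5 + 2*1/5))/(5 + 2*1/5) + 249) = √((10 + (5 + 2*1*(⅕)))/(5 + 2*1*(⅕)) + 249) = √((10 + (5 + ⅖))/(5 + ⅖) + 249) = √((10 + 27/5)/(27/5) + 249) = √((5/27)*(77/5) + 249) = √(77/27 + 249) = √(6800/27) = 20*√51/9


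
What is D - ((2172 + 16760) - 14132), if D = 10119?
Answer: 5319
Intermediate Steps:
D - ((2172 + 16760) - 14132) = 10119 - ((2172 + 16760) - 14132) = 10119 - (18932 - 14132) = 10119 - 1*4800 = 10119 - 4800 = 5319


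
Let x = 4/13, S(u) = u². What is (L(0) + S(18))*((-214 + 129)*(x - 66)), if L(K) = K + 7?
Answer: 24027290/13 ≈ 1.8483e+6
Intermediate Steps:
x = 4/13 (x = 4*(1/13) = 4/13 ≈ 0.30769)
L(K) = 7 + K
(L(0) + S(18))*((-214 + 129)*(x - 66)) = ((7 + 0) + 18²)*((-214 + 129)*(4/13 - 66)) = (7 + 324)*(-85*(-854/13)) = 331*(72590/13) = 24027290/13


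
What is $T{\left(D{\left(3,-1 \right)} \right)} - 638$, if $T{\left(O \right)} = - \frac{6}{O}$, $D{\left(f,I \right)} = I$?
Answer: $-632$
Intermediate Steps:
$T{\left(D{\left(3,-1 \right)} \right)} - 638 = - \frac{6}{-1} - 638 = \left(-6\right) \left(-1\right) - 638 = 6 - 638 = -632$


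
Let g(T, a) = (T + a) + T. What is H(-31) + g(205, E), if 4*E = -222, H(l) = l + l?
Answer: 585/2 ≈ 292.50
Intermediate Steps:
H(l) = 2*l
E = -111/2 (E = (¼)*(-222) = -111/2 ≈ -55.500)
g(T, a) = a + 2*T
H(-31) + g(205, E) = 2*(-31) + (-111/2 + 2*205) = -62 + (-111/2 + 410) = -62 + 709/2 = 585/2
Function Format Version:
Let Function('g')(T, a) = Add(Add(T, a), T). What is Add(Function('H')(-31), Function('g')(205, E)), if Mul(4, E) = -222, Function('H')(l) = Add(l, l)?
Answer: Rational(585, 2) ≈ 292.50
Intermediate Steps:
Function('H')(l) = Mul(2, l)
E = Rational(-111, 2) (E = Mul(Rational(1, 4), -222) = Rational(-111, 2) ≈ -55.500)
Function('g')(T, a) = Add(a, Mul(2, T))
Add(Function('H')(-31), Function('g')(205, E)) = Add(Mul(2, -31), Add(Rational(-111, 2), Mul(2, 205))) = Add(-62, Add(Rational(-111, 2), 410)) = Add(-62, Rational(709, 2)) = Rational(585, 2)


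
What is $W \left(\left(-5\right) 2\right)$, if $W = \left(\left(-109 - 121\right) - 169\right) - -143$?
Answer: $2560$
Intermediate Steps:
$W = -256$ ($W = \left(-230 - 169\right) + 143 = -399 + 143 = -256$)
$W \left(\left(-5\right) 2\right) = - 256 \left(\left(-5\right) 2\right) = \left(-256\right) \left(-10\right) = 2560$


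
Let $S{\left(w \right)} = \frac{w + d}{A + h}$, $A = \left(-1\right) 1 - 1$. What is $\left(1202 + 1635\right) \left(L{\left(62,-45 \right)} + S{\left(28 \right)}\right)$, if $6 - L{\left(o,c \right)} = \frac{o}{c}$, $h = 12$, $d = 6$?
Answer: $\frac{275189}{9} \approx 30577.0$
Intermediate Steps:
$A = -2$ ($A = -1 - 1 = -2$)
$L{\left(o,c \right)} = 6 - \frac{o}{c}$
$S{\left(w \right)} = \frac{3}{5} + \frac{w}{10}$ ($S{\left(w \right)} = \frac{w + 6}{-2 + 12} = \frac{6 + w}{10} = \left(6 + w\right) \frac{1}{10} = \frac{3}{5} + \frac{w}{10}$)
$\left(1202 + 1635\right) \left(L{\left(62,-45 \right)} + S{\left(28 \right)}\right) = \left(1202 + 1635\right) \left(\left(6 - \frac{62}{-45}\right) + \left(\frac{3}{5} + \frac{1}{10} \cdot 28\right)\right) = 2837 \left(\left(6 - 62 \left(- \frac{1}{45}\right)\right) + \left(\frac{3}{5} + \frac{14}{5}\right)\right) = 2837 \left(\left(6 + \frac{62}{45}\right) + \frac{17}{5}\right) = 2837 \left(\frac{332}{45} + \frac{17}{5}\right) = 2837 \cdot \frac{97}{9} = \frac{275189}{9}$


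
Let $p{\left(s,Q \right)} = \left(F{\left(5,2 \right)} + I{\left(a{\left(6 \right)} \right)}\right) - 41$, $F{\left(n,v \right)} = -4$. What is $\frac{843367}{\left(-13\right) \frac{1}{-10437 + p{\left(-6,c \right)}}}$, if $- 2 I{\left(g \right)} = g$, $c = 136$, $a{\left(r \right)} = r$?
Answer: $\frac{8842702995}{13} \approx 6.8021 \cdot 10^{8}$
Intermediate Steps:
$I{\left(g \right)} = - \frac{g}{2}$
$p{\left(s,Q \right)} = -48$ ($p{\left(s,Q \right)} = \left(-4 - 3\right) - 41 = -7 - 41 = -48$)
$\frac{843367}{\left(-13\right) \frac{1}{-10437 + p{\left(-6,c \right)}}} = \frac{843367}{\left(-13\right) \frac{1}{-10437 - 48}} = \frac{843367}{\left(-13\right) \frac{1}{-10485}} = \frac{843367}{\left(-13\right) \left(- \frac{1}{10485}\right)} = \frac{843367}{\frac{13}{10485}} = 843367 \cdot \frac{10485}{13} = \frac{8842702995}{13}$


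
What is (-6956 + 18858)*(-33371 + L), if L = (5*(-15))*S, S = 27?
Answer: -421283192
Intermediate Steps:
L = -2025 (L = (5*(-15))*27 = -75*27 = -2025)
(-6956 + 18858)*(-33371 + L) = (-6956 + 18858)*(-33371 - 2025) = 11902*(-35396) = -421283192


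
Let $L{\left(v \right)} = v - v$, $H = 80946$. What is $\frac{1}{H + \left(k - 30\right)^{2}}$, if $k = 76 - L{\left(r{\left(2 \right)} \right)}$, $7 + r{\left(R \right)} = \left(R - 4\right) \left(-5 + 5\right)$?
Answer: $\frac{1}{83062} \approx 1.2039 \cdot 10^{-5}$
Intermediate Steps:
$r{\left(R \right)} = -7$ ($r{\left(R \right)} = -7 + \left(R - 4\right) \left(-5 + 5\right) = -7 + \left(-4 + R\right) 0 = -7 + 0 = -7$)
$L{\left(v \right)} = 0$
$k = 76$ ($k = 76 - 0 = 76 + 0 = 76$)
$\frac{1}{H + \left(k - 30\right)^{2}} = \frac{1}{80946 + \left(76 - 30\right)^{2}} = \frac{1}{80946 + 46^{2}} = \frac{1}{80946 + 2116} = \frac{1}{83062}$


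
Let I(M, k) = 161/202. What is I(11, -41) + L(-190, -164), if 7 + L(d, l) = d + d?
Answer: -78013/202 ≈ -386.20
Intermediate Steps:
L(d, l) = -7 + 2*d (L(d, l) = -7 + (d + d) = -7 + 2*d)
I(M, k) = 161/202 (I(M, k) = 161*(1/202) = 161/202)
I(11, -41) + L(-190, -164) = 161/202 + (-7 + 2*(-190)) = 161/202 + (-7 - 380) = 161/202 - 387 = -78013/202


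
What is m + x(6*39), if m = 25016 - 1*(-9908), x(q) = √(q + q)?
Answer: 34924 + 6*√13 ≈ 34946.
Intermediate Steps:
x(q) = √2*√q (x(q) = √(2*q) = √2*√q)
m = 34924 (m = 25016 + 9908 = 34924)
m + x(6*39) = 34924 + √2*√(6*39) = 34924 + √2*√234 = 34924 + √2*(3*√26) = 34924 + 6*√13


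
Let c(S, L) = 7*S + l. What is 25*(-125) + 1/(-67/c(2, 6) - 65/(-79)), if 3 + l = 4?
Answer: -13494935/4318 ≈ -3125.3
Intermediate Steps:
l = 1 (l = -3 + 4 = 1)
c(S, L) = 1 + 7*S (c(S, L) = 7*S + 1 = 1 + 7*S)
25*(-125) + 1/(-67/c(2, 6) - 65/(-79)) = 25*(-125) + 1/(-67/(1 + 7*2) - 65/(-79)) = -3125 + 1/(-67/(1 + 14) - 65*(-1/79)) = -3125 + 1/(-67/15 + 65/79) = -3125 + 1/(-4318/1185) = -3125 - 1185/4318 = -13494935/4318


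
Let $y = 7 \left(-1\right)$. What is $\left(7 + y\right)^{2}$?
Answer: $0$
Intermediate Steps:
$y = -7$
$\left(7 + y\right)^{2} = \left(7 - 7\right)^{2} = 0^{2} = 0$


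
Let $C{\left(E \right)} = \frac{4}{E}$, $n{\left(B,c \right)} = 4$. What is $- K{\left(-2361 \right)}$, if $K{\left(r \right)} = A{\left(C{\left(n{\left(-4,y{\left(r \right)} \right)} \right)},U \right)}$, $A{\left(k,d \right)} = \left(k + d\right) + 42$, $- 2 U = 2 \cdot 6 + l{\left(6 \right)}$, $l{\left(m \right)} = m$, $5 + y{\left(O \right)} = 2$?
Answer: $-34$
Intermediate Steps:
$y{\left(O \right)} = -3$ ($y{\left(O \right)} = -5 + 2 = -3$)
$U = -9$ ($U = - \frac{2 \cdot 6 + 6}{2} = - \frac{12 + 6}{2} = \left(- \frac{1}{2}\right) 18 = -9$)
$A{\left(k,d \right)} = 42 + d + k$ ($A{\left(k,d \right)} = \left(d + k\right) + 42 = 42 + d + k$)
$K{\left(r \right)} = 34$ ($K{\left(r \right)} = 42 - 9 + \frac{4}{4} = 42 - 9 + 4 \cdot \frac{1}{4} = 42 - 9 + 1 = 34$)
$- K{\left(-2361 \right)} = \left(-1\right) 34 = -34$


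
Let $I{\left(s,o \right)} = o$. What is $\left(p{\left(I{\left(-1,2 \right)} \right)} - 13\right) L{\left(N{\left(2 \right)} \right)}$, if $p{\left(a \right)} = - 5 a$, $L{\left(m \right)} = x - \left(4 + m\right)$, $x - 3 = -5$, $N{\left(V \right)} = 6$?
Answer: $276$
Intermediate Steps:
$x = -2$ ($x = 3 - 5 = -2$)
$L{\left(m \right)} = -6 - m$ ($L{\left(m \right)} = -2 - \left(4 + m\right) = -6 - m$)
$\left(p{\left(I{\left(-1,2 \right)} \right)} - 13\right) L{\left(N{\left(2 \right)} \right)} = \left(\left(-5\right) 2 - 13\right) \left(-6 - 6\right) = \left(-10 - 13\right) \left(-6 - 6\right) = \left(-23\right) \left(-12\right) = 276$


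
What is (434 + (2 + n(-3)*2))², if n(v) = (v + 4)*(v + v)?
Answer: 179776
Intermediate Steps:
n(v) = 2*v*(4 + v) (n(v) = (4 + v)*(2*v) = 2*v*(4 + v))
(434 + (2 + n(-3)*2))² = (434 + (2 + (2*(-3)*(4 - 3))*2))² = (434 + (2 + (2*(-3)*1)*2))² = (434 + (2 - 6*2))² = (434 + (2 - 12))² = (434 - 10)² = 424² = 179776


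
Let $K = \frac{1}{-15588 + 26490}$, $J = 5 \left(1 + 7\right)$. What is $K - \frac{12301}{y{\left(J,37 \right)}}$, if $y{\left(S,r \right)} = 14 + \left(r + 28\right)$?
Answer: $- \frac{1697537}{10902} \approx -155.71$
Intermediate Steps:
$J = 40$ ($J = 5 \cdot 8 = 40$)
$y{\left(S,r \right)} = 42 + r$ ($y{\left(S,r \right)} = 14 + \left(28 + r\right) = 42 + r$)
$K = \frac{1}{10902} \approx 9.1726 \cdot 10^{-5}$
$K - \frac{12301}{y{\left(J,37 \right)}} = \frac{1}{10902} - \frac{12301}{42 + 37} = \frac{1}{10902} - \frac{12301}{79} = - \frac{1697537}{10902}$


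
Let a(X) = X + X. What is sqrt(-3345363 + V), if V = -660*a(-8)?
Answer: I*sqrt(3334803) ≈ 1826.1*I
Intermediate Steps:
a(X) = 2*X
V = 10560 (V = -1320*(-8) = -660*(-16) = 10560)
sqrt(-3345363 + V) = sqrt(-3345363 + 10560) = sqrt(-3334803) = I*sqrt(3334803)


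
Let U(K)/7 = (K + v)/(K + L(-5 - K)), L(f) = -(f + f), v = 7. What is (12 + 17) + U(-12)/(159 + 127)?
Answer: 215679/7436 ≈ 29.005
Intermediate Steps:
L(f) = -2*f
U(K) = 7*(7 + K)/(10 + 3*K) (U(K) = 7*((K + 7)/(K - 2*(-5 - K))) = 7*((7 + K)/(K + (10 + 2*K))) = 7*((7 + K)/(10 + 3*K)) = 7*(7 + K)/(10 + 3*K))
(12 + 17) + U(-12)/(159 + 127) = (12 + 17) + (7*(7 - 12)/(10 + 3*(-12)))/(159 + 127) = 29 + (7*(-5)/(10 - 36))/286 = 29 + (7*(-5)/(-26))/286 = 29 + (7*(-1/26)*(-5))/286 = 29 + (1/286)*(35/26) = 29 + 35/7436 = 215679/7436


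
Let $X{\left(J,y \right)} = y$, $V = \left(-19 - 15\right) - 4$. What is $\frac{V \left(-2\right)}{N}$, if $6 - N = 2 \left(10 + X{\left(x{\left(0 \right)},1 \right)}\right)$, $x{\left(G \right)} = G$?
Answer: $- \frac{19}{4} \approx -4.75$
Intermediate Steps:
$V = -38$ ($V = -34 - 4 = -38$)
$N = -16$ ($N = 6 - 2 \left(10 + 1\right) = 6 - 2 \cdot 11 = 6 - 22 = -16$)
$\frac{V \left(-2\right)}{N} = \frac{\left(-38\right) \left(-2\right)}{-16} = 76 \left(- \frac{1}{16}\right) = - \frac{19}{4}$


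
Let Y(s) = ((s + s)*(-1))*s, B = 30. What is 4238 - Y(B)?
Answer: 6038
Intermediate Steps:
Y(s) = -2*s² (Y(s) = ((2*s)*(-1))*s = (-2*s)*s = -2*s²)
4238 - Y(B) = 4238 - (-2)*30² = 4238 - (-2)*900 = 4238 - 1*(-1800) = 4238 + 1800 = 6038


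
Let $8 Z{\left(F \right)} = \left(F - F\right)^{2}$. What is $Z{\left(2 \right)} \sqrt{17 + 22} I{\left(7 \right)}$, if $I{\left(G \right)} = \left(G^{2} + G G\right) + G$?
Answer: $0$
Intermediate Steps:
$Z{\left(F \right)} = 0$ ($Z{\left(F \right)} = \frac{\left(F - F\right)^{2}}{8} = \frac{0^{2}}{8} = \frac{1}{8} \cdot 0 = 0$)
$I{\left(G \right)} = G + 2 G^{2}$ ($I{\left(G \right)} = \left(G^{2} + G^{2}\right) + G = 2 G^{2} + G = G + 2 G^{2}$)
$Z{\left(2 \right)} \sqrt{17 + 22} I{\left(7 \right)} = 0 \sqrt{17 + 22} \cdot 7 \left(1 + 2 \cdot 7\right) = 0 \sqrt{39} \cdot 7 \left(1 + 14\right) = 0 \cdot 7 \cdot 15 = 0 \cdot 105 = 0$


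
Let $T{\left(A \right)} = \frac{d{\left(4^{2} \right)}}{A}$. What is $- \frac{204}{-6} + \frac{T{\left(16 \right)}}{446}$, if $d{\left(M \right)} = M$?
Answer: $\frac{15165}{446} \approx 34.002$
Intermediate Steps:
$T{\left(A \right)} = \frac{16}{A}$ ($T{\left(A \right)} = \frac{4^{2}}{A} = \frac{16}{A}$)
$- \frac{204}{-6} + \frac{T{\left(16 \right)}}{446} = - \frac{204}{-6} + \frac{16 \cdot \frac{1}{16}}{446} = \left(-204\right) \left(- \frac{1}{6}\right) + 16 \cdot \frac{1}{16} \cdot \frac{1}{446} = 34 + 1 \cdot \frac{1}{446} = 34 + \frac{1}{446} = \frac{15165}{446}$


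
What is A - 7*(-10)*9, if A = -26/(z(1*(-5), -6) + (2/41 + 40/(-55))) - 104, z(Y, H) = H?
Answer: 798019/1506 ≈ 529.89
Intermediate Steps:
A = -150761/1506 (A = -26/(-6 + (2/41 + 40/(-55))) - 104 = -26/(-6 + (2*(1/41) + 40*(-1/55))) - 104 = -26/(-6 + (2/41 - 8/11)) - 104 = -26/(-6 - 306/451) - 104 = -26/(-3012/451) - 104 = -26*(-451/3012) - 104 = 5863/1506 - 104 = -150761/1506 ≈ -100.11)
A - 7*(-10)*9 = -150761/1506 - 7*(-10)*9 = -150761/1506 - (-70)*9 = -150761/1506 - 1*(-630) = -150761/1506 + 630 = 798019/1506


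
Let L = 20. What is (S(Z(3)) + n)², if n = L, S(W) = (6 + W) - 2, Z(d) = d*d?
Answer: 1089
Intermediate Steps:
Z(d) = d²
S(W) = 4 + W
n = 20
(S(Z(3)) + n)² = ((4 + 3²) + 20)² = ((4 + 9) + 20)² = (13 + 20)² = 33² = 1089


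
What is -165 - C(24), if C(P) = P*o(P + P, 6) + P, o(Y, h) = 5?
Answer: -309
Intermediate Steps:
C(P) = 6*P (C(P) = P*5 + P = 5*P + P = 6*P)
-165 - C(24) = -165 - 6*24 = -165 - 1*144 = -165 - 144 = -309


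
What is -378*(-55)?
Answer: 20790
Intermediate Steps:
-378*(-55) = -63*(-330) = 20790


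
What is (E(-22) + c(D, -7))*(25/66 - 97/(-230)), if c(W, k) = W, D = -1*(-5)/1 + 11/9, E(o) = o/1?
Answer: -431396/34155 ≈ -12.631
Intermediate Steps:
E(o) = o (E(o) = o*1 = o)
D = 56/9 (D = 5*1 + 11*(1/9) = 5 + 11/9 = 56/9 ≈ 6.2222)
(E(-22) + c(D, -7))*(25/66 - 97/(-230)) = (-22 + 56/9)*(25/66 - 97/(-230)) = -142*(25*(1/66) - 97*(-1/230))/9 = -142*(25/66 + 97/230)/9 = -142/9*3038/3795 = -431396/34155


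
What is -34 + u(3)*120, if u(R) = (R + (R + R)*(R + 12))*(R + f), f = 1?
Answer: 44606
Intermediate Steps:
u(R) = (1 + R)*(R + 2*R*(12 + R)) (u(R) = (R + (R + R)*(R + 12))*(R + 1) = (R + (2*R)*(12 + R))*(1 + R) = (R + 2*R*(12 + R))*(1 + R) = (1 + R)*(R + 2*R*(12 + R)))
-34 + u(3)*120 = -34 + (3*(25 + 2*3² + 27*3))*120 = -34 + (3*(25 + 2*9 + 81))*120 = -34 + (3*(25 + 18 + 81))*120 = -34 + (3*124)*120 = -34 + 372*120 = -34 + 44640 = 44606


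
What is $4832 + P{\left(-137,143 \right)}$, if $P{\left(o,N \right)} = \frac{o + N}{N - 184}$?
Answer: $\frac{198106}{41} \approx 4831.9$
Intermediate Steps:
$P{\left(o,N \right)} = \frac{N + o}{-184 + N}$
$4832 + P{\left(-137,143 \right)} = 4832 + \frac{143 - 137}{-184 + 143} = 4832 + \frac{1}{-41} \cdot 6 = 4832 - \frac{6}{41} = \frac{198106}{41}$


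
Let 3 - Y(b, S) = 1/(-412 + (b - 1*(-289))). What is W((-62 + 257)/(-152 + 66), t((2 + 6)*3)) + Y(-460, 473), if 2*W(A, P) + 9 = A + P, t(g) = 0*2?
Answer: -263927/100276 ≈ -2.6320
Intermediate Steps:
t(g) = 0
W(A, P) = -9/2 + A/2 + P/2 (W(A, P) = -9/2 + (A + P)/2 = -9/2 + (A/2 + P/2) = -9/2 + A/2 + P/2)
Y(b, S) = 3 - 1/(-123 + b) (Y(b, S) = 3 - 1/(-412 + (b - 1*(-289))) = 3 - 1/(-412 + (b + 289)) = 3 - 1/(-412 + (289 + b)) = 3 - 1/(-123 + b))
W((-62 + 257)/(-152 + 66), t((2 + 6)*3)) + Y(-460, 473) = (-9/2 + ((-62 + 257)/(-152 + 66))/2 + (1/2)*0) + (-370 + 3*(-460))/(-123 - 460) = (-9/2 + (195/(-86))/2 + 0) + (-370 - 1380)/(-583) = (-9/2 + (195*(-1/86))/2 + 0) - 1/583*(-1750) = (-9/2 + (1/2)*(-195/86) + 0) + 1750/583 = (-9/2 - 195/172 + 0) + 1750/583 = -969/172 + 1750/583 = -263927/100276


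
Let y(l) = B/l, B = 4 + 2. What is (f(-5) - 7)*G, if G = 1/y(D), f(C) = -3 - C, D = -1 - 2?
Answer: 5/2 ≈ 2.5000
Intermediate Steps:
B = 6
D = -3
y(l) = 6/l
G = -½ (G = 1/(6/(-3)) = 1/(6*(-⅓)) = 1/(-2) = -½ ≈ -0.50000)
(f(-5) - 7)*G = ((-3 - 1*(-5)) - 7)*(-½) = ((-3 + 5) - 7)*(-½) = (2 - 7)*(-½) = -5*(-½) = 5/2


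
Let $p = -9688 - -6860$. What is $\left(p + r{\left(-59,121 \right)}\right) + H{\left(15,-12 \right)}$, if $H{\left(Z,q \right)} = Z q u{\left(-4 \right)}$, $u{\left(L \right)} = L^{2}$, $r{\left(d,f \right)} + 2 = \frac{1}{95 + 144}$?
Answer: $- \frac{1364689}{239} \approx -5710.0$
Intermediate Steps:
$r{\left(d,f \right)} = - \frac{477}{239}$ ($r{\left(d,f \right)} = -2 + \frac{1}{95 + 144} = -2 + \frac{1}{239} = - \frac{477}{239}$)
$H{\left(Z,q \right)} = 16 Z q$ ($H{\left(Z,q \right)} = Z q \left(-4\right)^{2} = Z q 16 = 16 Z q$)
$p = -2828$ ($p = -9688 + 6860 = -2828$)
$\left(p + r{\left(-59,121 \right)}\right) + H{\left(15,-12 \right)} = \left(-2828 - \frac{477}{239}\right) + 16 \cdot 15 \left(-12\right) = - \frac{676369}{239} - 2880 = - \frac{1364689}{239}$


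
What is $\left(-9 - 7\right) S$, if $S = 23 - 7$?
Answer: $-256$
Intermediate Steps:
$S = 16$ ($S = 23 - 7 = 16$)
$\left(-9 - 7\right) S = \left(-9 - 7\right) 16 = \left(-16\right) 16 = -256$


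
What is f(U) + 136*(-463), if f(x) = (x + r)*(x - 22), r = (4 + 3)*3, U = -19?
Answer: -63050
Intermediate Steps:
r = 21 (r = 7*3 = 21)
f(x) = (-22 + x)*(21 + x) (f(x) = (x + 21)*(x - 22) = (21 + x)*(-22 + x) = (-22 + x)*(21 + x))
f(U) + 136*(-463) = (-462 + (-19)² - 1*(-19)) + 136*(-463) = (-462 + 361 + 19) - 62968 = -82 - 62968 = -63050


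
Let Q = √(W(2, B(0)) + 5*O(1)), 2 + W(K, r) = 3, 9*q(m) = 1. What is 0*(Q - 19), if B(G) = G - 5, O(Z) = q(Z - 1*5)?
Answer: 0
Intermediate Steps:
q(m) = ⅑ (q(m) = (⅑)*1 = ⅑)
O(Z) = ⅑
B(G) = -5 + G
W(K, r) = 1 (W(K, r) = -2 + 3 = 1)
Q = √14/3 (Q = √(1 + 5*(⅑)) = √(1 + 5/9) = √(14/9) = √14/3 ≈ 1.2472)
0*(Q - 19) = 0*(√14/3 - 19) = 0*(-19 + √14/3) = 0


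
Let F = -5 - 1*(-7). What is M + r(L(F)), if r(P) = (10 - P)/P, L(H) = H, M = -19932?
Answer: -19928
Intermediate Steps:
F = 2 (F = -5 + 7 = 2)
r(P) = (10 - P)/P
M + r(L(F)) = -19932 + (10 - 1*2)/2 = -19932 + (10 - 2)/2 = -19932 + (½)*8 = -19932 + 4 = -19928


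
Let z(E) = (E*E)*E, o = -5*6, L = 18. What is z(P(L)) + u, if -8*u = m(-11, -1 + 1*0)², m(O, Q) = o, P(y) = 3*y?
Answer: 314703/2 ≈ 1.5735e+5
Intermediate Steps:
o = -30
z(E) = E³ (z(E) = E²*E = E³)
m(O, Q) = -30
u = -225/2 (u = -⅛*(-30)² = -⅛*900 = -225/2 ≈ -112.50)
z(P(L)) + u = (3*18)³ - 225/2 = 54³ - 225/2 = 157464 - 225/2 = 314703/2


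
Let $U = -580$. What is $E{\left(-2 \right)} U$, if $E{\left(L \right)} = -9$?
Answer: $5220$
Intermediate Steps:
$E{\left(-2 \right)} U = \left(-9\right) \left(-580\right) = 5220$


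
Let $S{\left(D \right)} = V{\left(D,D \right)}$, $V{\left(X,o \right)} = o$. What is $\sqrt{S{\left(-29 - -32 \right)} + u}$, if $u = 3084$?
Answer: $21 \sqrt{7} \approx 55.561$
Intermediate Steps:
$S{\left(D \right)} = D$
$\sqrt{S{\left(-29 - -32 \right)} + u} = \sqrt{\left(-29 - -32\right) + 3084} = \sqrt{\left(-29 + 32\right) + 3084} = \sqrt{3 + 3084} = \sqrt{3087} = 21 \sqrt{7}$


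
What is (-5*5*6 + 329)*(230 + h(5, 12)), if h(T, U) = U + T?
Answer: 44213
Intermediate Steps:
h(T, U) = T + U
(-5*5*6 + 329)*(230 + h(5, 12)) = (-5*5*6 + 329)*(230 + (5 + 12)) = (-25*6 + 329)*(230 + 17) = (-150 + 329)*247 = 179*247 = 44213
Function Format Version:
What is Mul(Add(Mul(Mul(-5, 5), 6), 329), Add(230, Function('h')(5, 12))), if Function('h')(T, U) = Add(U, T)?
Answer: 44213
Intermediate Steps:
Function('h')(T, U) = Add(T, U)
Mul(Add(Mul(Mul(-5, 5), 6), 329), Add(230, Function('h')(5, 12))) = Mul(Add(Mul(Mul(-5, 5), 6), 329), Add(230, Add(5, 12))) = Mul(Add(Mul(-25, 6), 329), Add(230, 17)) = Mul(Add(-150, 329), 247) = Mul(179, 247) = 44213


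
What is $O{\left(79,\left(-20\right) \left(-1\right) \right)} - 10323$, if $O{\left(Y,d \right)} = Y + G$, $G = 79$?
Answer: $-10165$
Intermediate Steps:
$O{\left(Y,d \right)} = 79 + Y$ ($O{\left(Y,d \right)} = Y + 79 = 79 + Y$)
$O{\left(79,\left(-20\right) \left(-1\right) \right)} - 10323 = \left(79 + 79\right) - 10323 = 158 - 10323 = -10165$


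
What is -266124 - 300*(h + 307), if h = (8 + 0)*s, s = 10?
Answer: -382224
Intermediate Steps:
h = 80 (h = (8 + 0)*10 = 8*10 = 80)
-266124 - 300*(h + 307) = -266124 - 300*(80 + 307) = -266124 - 300*387 = -266124 - 116100 = -382224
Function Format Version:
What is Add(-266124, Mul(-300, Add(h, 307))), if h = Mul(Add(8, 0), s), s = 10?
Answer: -382224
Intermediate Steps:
h = 80 (h = Mul(Add(8, 0), 10) = Mul(8, 10) = 80)
Add(-266124, Mul(-300, Add(h, 307))) = Add(-266124, Mul(-300, Add(80, 307))) = Add(-266124, Mul(-300, 387)) = Add(-266124, -116100) = -382224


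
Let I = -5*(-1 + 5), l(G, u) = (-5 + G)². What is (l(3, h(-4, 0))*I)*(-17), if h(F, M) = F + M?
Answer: 1360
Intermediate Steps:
I = -20 (I = -5*4 = -20)
(l(3, h(-4, 0))*I)*(-17) = ((-5 + 3)²*(-20))*(-17) = ((-2)²*(-20))*(-17) = (4*(-20))*(-17) = -80*(-17) = 1360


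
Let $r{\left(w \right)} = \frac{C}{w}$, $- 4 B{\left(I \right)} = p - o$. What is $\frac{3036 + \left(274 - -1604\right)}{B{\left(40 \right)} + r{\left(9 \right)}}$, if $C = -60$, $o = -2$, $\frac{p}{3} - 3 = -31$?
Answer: $\frac{29484}{83} \approx 355.23$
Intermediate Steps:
$p = -84$ ($p = 9 + 3 \left(-31\right) = 9 - 93 = -84$)
$B{\left(I \right)} = \frac{41}{2}$ ($B{\left(I \right)} = - \frac{-84 - -2}{4} = - \frac{-84 + 2}{4} = \left(- \frac{1}{4}\right) \left(-82\right) = \frac{41}{2}$)
$r{\left(w \right)} = - \frac{60}{w}$
$\frac{3036 + \left(274 - -1604\right)}{B{\left(40 \right)} + r{\left(9 \right)}} = \frac{3036 + \left(274 - -1604\right)}{\frac{41}{2} - \frac{60}{9}} = \frac{3036 + \left(274 + 1604\right)}{\frac{41}{2} - \frac{20}{3}} = \frac{3036 + 1878}{\frac{41}{2} - \frac{20}{3}} = \frac{4914}{\frac{83}{6}} = 4914 \cdot \frac{6}{83} = \frac{29484}{83}$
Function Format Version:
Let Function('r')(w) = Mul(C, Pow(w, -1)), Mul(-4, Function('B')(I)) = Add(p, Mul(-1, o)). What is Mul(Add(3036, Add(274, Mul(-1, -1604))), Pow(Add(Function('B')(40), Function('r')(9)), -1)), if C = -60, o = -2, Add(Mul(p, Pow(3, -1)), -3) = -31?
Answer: Rational(29484, 83) ≈ 355.23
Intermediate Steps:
p = -84 (p = Add(9, Mul(3, -31)) = Add(9, -93) = -84)
Function('B')(I) = Rational(41, 2) (Function('B')(I) = Mul(Rational(-1, 4), Add(-84, Mul(-1, -2))) = Mul(Rational(-1, 4), Add(-84, 2)) = Mul(Rational(-1, 4), -82) = Rational(41, 2))
Function('r')(w) = Mul(-60, Pow(w, -1))
Mul(Add(3036, Add(274, Mul(-1, -1604))), Pow(Add(Function('B')(40), Function('r')(9)), -1)) = Mul(Add(3036, Add(274, Mul(-1, -1604))), Pow(Add(Rational(41, 2), Mul(-60, Pow(9, -1))), -1)) = Mul(Add(3036, Add(274, 1604)), Pow(Add(Rational(41, 2), Mul(-60, Rational(1, 9))), -1)) = Mul(Add(3036, 1878), Pow(Add(Rational(41, 2), Rational(-20, 3)), -1)) = Mul(4914, Pow(Rational(83, 6), -1)) = Mul(4914, Rational(6, 83)) = Rational(29484, 83)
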